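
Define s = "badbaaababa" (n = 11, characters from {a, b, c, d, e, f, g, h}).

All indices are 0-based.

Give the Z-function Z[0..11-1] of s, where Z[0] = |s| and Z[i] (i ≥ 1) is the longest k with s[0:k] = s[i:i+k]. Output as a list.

[11, 0, 0, 2, 0, 0, 0, 2, 0, 2, 0]

Z[0]=11
i=1: i≥r, start 0; Z[1]=0
i=2: i≥r, start 0; Z[2]=0
i=3: i≥r, start 0; Z[3]=2 grow→box=[3,5)
i=4: min(r-i=1, Z[1]=0)=0; Z[4]=0
i=5: i≥r, start 0; Z[5]=0
i=6: i≥r, start 0; Z[6]=0
i=7: i≥r, start 0; Z[7]=2 grow→box=[7,9)
i=8: min(r-i=1, Z[1]=0)=0; Z[8]=0
i=9: i≥r, start 0; Z[9]=2 grow→box=[9,11)
i=10: min(r-i=1, Z[1]=0)=0; Z[10]=0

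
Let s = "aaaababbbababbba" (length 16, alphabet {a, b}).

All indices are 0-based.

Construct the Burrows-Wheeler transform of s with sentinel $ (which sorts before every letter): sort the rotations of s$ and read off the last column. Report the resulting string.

rank  rotation           last
    0  $aaaababbbababbba  a
    1  a$aaaababbbababbb  b
    2  aaaababbbababbba$  $
    3  aaababbbababbba$a  a
    4  aababbbababbba$aa  a
    5  ababbba$aaaababbb  b
    6  ababbbababbba$aaa  a
    7  abbba$aaaababbbab  b
    8  abbbababbba$aaaab  b
    9  ba$aaaababbbababb  b
   10  bababbba$aaaababb  b
   11  babbba$aaaababbba  a
   12  babbbababbba$aaaa  a
   13  bba$aaaababbbabab  b
   14  bbababbba$aaaabab  b
   15  bbba$aaaababbbaba  a
   16  bbbababbba$aaaaba  a

ab$aababbbbaabbaa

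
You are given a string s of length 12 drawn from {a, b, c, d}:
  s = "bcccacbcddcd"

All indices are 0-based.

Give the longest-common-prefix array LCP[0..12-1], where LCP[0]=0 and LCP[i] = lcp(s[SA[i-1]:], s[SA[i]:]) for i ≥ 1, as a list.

sorted suffixes:
  #0 SA[0]=4  'acbcddcd'
  #1 SA[1]=0  'bcccacbcddcd'
  #2 SA[2]=6  'bcddcd'
  #3 SA[3]=3  'cacbcddcd'
  #4 SA[4]=5  'cbcddcd'
  #5 SA[5]=2  'ccacbcddcd'
  #6 SA[6]=1  'cccacbcddcd'
  #7 SA[7]=10  'cd'
  #8 SA[8]=7  'cddcd'
  #9 SA[9]=11  'd'
  #10 SA[10]=9  'dcd'
  #11 SA[11]=8  'ddcd'

SA = [4, 0, 6, 3, 5, 2, 1, 10, 7, 11, 9, 8]
rank  pair      lcp
   1  s[4:],s[0:]  0  ''
   2  s[0:],s[6:]  2  'bc'
   3  s[6:],s[3:]  0  ''
   4  s[3:],s[5:]  1  'c'
   5  s[5:],s[2:]  1  'c'
   6  s[2:],s[1:]  2  'cc'
   7  s[1:],s[10:]  1  'c'
   8  s[10:],s[7:]  2  'cd'
   9  s[7:],s[11:]  0  ''
  10  s[11:],s[9:]  1  'd'
  11  s[9:],s[8:]  1  'd'

[0, 0, 2, 0, 1, 1, 2, 1, 2, 0, 1, 1]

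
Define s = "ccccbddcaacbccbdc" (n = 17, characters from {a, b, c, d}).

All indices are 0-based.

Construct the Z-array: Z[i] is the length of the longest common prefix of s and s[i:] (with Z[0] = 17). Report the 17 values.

[17, 3, 2, 1, 0, 0, 0, 1, 0, 0, 1, 0, 2, 1, 0, 0, 1]

Z[0]=17
i=1: i≥r, start 0; Z[1]=3 grow→box=[1,4)
i=2: min(r-i=2, Z[1]=3)=2; Z[2]=2
i=3: min(r-i=1, Z[2]=2)=1; Z[3]=1
i=4: i≥r, start 0; Z[4]=0
i=5: i≥r, start 0; Z[5]=0
i=6: i≥r, start 0; Z[6]=0
i=7: i≥r, start 0; Z[7]=1 grow→box=[7,8)
i=8: i≥r, start 0; Z[8]=0
i=9: i≥r, start 0; Z[9]=0
i=10: i≥r, start 0; Z[10]=1 grow→box=[10,11)
i=11: i≥r, start 0; Z[11]=0
i=12: i≥r, start 0; Z[12]=2 grow→box=[12,14)
i=13: min(r-i=1, Z[1]=3)=1; Z[13]=1
i=14: i≥r, start 0; Z[14]=0
i=15: i≥r, start 0; Z[15]=0
i=16: i≥r, start 0; Z[16]=1 grow→box=[16,17)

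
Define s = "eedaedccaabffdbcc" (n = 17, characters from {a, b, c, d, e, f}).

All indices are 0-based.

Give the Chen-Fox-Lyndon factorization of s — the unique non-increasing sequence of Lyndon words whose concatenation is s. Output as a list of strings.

["e", "e", "d", "aedcc", "aabffdbcc"]

emit factor 1: 'e' (i=0, period=1)
emit factor 2: 'e' (i=1, period=1)
emit factor 3: 'd' (i=2, period=1)
emit factor 4: 'aedcc' (i=3, period=5)
emit factor 5: 'aabffdbcc' (i=8, period=9)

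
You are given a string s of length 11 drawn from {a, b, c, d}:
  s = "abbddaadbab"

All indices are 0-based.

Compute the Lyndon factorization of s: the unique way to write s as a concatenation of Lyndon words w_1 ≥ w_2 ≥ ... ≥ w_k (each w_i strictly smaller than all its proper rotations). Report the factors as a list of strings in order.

["abbdd", "aadbab"]

emit factor 1: 'abbdd' (i=0, period=5)
emit factor 2: 'aadbab' (i=5, period=6)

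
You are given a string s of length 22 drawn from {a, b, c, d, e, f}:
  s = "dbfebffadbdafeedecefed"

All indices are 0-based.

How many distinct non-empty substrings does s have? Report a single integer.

rank→(start, suffix):
  0 → (7, 'adbdafeedecefed')
  1 → (11, 'afeedecefed')
  2 → (9, 'bdafeedecefed')
  3 → (1, 'bfebffadbdafeedecefed')
  4 → (4, 'bffadbdafeedecefed')
  5 → (17, 'cefed')
  6 → (21, 'd')
  7 → (10, 'dafeedecefed')
  8 → (8, 'dbdafeedecefed')
  9 → (0, 'dbfebffadbdafeedecefed')
  10 → (15, 'decefed')
  11 → (3, 'ebffadbdafeedecefed')
  12 → (16, 'ecefed')
  13 → (20, 'ed')
  14 → (14, 'edecefed')
  15 → (13, 'eedecefed')
  16 → (18, 'efed')
  17 → (6, 'fadbdafeedecefed')
  18 → (2, 'febffadbdafeedecefed')
  19 → (19, 'fed')
  20 → (12, 'feedecefed')
  21 → (5, 'ffadbdafeedecefed')

SA = [7, 11, 9, 1, 4, 17, 21, 10, 8, 0, 15, 3, 16, 20, 14, 13, 18, 6, 2, 19, 12, 5]
[i] adj suffixes → lcp
  [1] 7/11 → 1 ('a')
  [2] 11/9 → 0 ('')
  [3] 9/1 → 1 ('b')
  [4] 1/4 → 2 ('bf')
  [5] 4/17 → 0 ('')
  [6] 17/21 → 0 ('')
  [7] 21/10 → 1 ('d')
  [8] 10/8 → 1 ('d')
  [9] 8/0 → 2 ('db')
  [10] 0/15 → 1 ('d')
  [11] 15/3 → 0 ('')
  [12] 3/16 → 1 ('e')
  [13] 16/20 → 1 ('e')
  [14] 20/14 → 2 ('ed')
  [15] 14/13 → 1 ('e')
  [16] 13/18 → 1 ('e')
  [17] 18/6 → 0 ('')
  [18] 6/2 → 1 ('f')
  [19] 2/19 → 2 ('fe')
  [20] 19/12 → 2 ('fe')
  [21] 12/5 → 1 ('f')

n(n+1)/2 = 22·23/2 = 253
Σ LCP = 0 + 1 + 0 + 1 + 2 + 0 + 0 + 1 + 1 + 2 + 1 + 0 + 1 + 1 + 2 + 1 + 1 + 0 + 1 + 2 + 2 + 1 = 21
distinct = 253 − 21 = 232

232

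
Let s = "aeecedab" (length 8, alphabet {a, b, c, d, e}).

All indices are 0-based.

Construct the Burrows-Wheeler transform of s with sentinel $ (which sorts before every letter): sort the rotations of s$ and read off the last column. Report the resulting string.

bd$aeeeca

rank  rotation   last
    0  $aeecedab  b
    1  ab$aeeced  d
    2  aeecedab$  $
    3  b$aeeceda  a
    4  cedab$aee  e
    5  dab$aeece  e
    6  ecedab$ae  e
    7  edab$aeec  c
    8  eecedab$a  a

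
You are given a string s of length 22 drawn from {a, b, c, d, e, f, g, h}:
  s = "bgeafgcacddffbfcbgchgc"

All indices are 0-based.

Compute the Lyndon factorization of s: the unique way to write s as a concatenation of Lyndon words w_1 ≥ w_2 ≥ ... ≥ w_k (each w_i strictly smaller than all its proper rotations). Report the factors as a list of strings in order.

emit factor 1: 'bge' (i=0, period=3)
emit factor 2: 'afgc' (i=3, period=4)
emit factor 3: 'acddffbfcbgchgc' (i=7, period=15)

["bge", "afgc", "acddffbfcbgchgc"]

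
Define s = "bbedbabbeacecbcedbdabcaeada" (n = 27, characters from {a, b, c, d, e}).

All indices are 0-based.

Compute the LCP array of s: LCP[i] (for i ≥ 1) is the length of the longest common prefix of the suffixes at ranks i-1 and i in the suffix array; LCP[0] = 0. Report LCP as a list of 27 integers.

[0, 1, 2, 1, 1, 1, 0, 1, 3, 1, 2, 1, 1, 2, 0, 1, 1, 2, 0, 2, 1, 2, 0, 2, 1, 1, 3]

rank→(start, suffix):
  0 → (26, 'a')
  1 → (5, 'abbeacecbcedbdabcaeada')
  2 → (19, 'abcaeada')
  3 → (9, 'acecbcedbdabcaeada')
  4 → (24, 'ada')
  5 → (22, 'aeada')
  6 → (4, 'babbeacecbcedbdabcaeada')
  7 → (6, 'bbeacecbcedbdabcaeada')
  8 → (0, 'bbedbabbeacecbcedbdabcaeada')
  9 → (20, 'bcaeada')
  10 → (13, 'bcedbdabcaeada')
  11 → (17, 'bdabcaeada')
  12 → (7, 'beacecbcedbdabcaeada')
  13 → (1, 'bedbabbeacecbcedbdabcaeada')
  14 → (21, 'caeada')
  15 → (12, 'cbcedbdabcaeada')
  16 → (10, 'cecbcedbdabcaeada')
  17 → (14, 'cedbdabcaeada')
  18 → (25, 'da')
  19 → (18, 'dabcaeada')
  20 → (3, 'dbabbeacecbcedbdabcaeada')
  21 → (16, 'dbdabcaeada')
  22 → (8, 'eacecbcedbdabcaeada')
  23 → (23, 'eada')
  24 → (11, 'ecbcedbdabcaeada')
  25 → (2, 'edbabbeacecbcedbdabcaeada')
  26 → (15, 'edbdabcaeada')

SA = [26, 5, 19, 9, 24, 22, 4, 6, 0, 20, 13, 17, 7, 1, 21, 12, 10, 14, 25, 18, 3, 16, 8, 23, 11, 2, 15]
i: (SA[i-1],SA[i]) lcp shared
  1: (26,5) 1 'a'
  2: (5,19) 2 'ab'
  3: (19,9) 1 'a'
  4: (9,24) 1 'a'
  5: (24,22) 1 'a'
  6: (22,4) 0 ''
  7: (4,6) 1 'b'
  8: (6,0) 3 'bbe'
  9: (0,20) 1 'b'
  10: (20,13) 2 'bc'
  11: (13,17) 1 'b'
  12: (17,7) 1 'b'
  13: (7,1) 2 'be'
  14: (1,21) 0 ''
  15: (21,12) 1 'c'
  16: (12,10) 1 'c'
  17: (10,14) 2 'ce'
  18: (14,25) 0 ''
  19: (25,18) 2 'da'
  20: (18,3) 1 'd'
  21: (3,16) 2 'db'
  22: (16,8) 0 ''
  23: (8,23) 2 'ea'
  24: (23,11) 1 'e'
  25: (11,2) 1 'e'
  26: (2,15) 3 'edb'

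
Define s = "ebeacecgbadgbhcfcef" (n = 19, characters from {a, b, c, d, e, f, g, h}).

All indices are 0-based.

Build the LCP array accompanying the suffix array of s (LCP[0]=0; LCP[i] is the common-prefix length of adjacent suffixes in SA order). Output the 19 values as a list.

rank | idx | suffix
   0 |   3 | acecgbadgbhcfcef
   1 |   9 | adgbhcfcef
   2 |   8 | badgbhcfcef
   3 |   1 | beacecgbadgbhcfcef
   4 |  12 | bhcfcef
   5 |   4 | cecgbadgbhcfcef
   6 |  16 | cef
   7 |  14 | cfcef
   8 |   6 | cgbadgbhcfcef
   9 |  10 | dgbhcfcef
  10 |   2 | eacecgbadgbhcfcef
  11 |   0 | ebeacecgbadgbhcfcef
  12 |   5 | ecgbadgbhcfcef
  13 |  17 | ef
  14 |  18 | f
  15 |  15 | fcef
  16 |   7 | gbadgbhcfcef
  17 |  11 | gbhcfcef
  18 |  13 | hcfcef

SA = [3, 9, 8, 1, 12, 4, 16, 14, 6, 10, 2, 0, 5, 17, 18, 15, 7, 11, 13]
[i] adj suffixes → lcp
  [1] 3/9 → 1 ('a')
  [2] 9/8 → 0 ('')
  [3] 8/1 → 1 ('b')
  [4] 1/12 → 1 ('b')
  [5] 12/4 → 0 ('')
  [6] 4/16 → 2 ('ce')
  [7] 16/14 → 1 ('c')
  [8] 14/6 → 1 ('c')
  [9] 6/10 → 0 ('')
  [10] 10/2 → 0 ('')
  [11] 2/0 → 1 ('e')
  [12] 0/5 → 1 ('e')
  [13] 5/17 → 1 ('e')
  [14] 17/18 → 0 ('')
  [15] 18/15 → 1 ('f')
  [16] 15/7 → 0 ('')
  [17] 7/11 → 2 ('gb')
  [18] 11/13 → 0 ('')

[0, 1, 0, 1, 1, 0, 2, 1, 1, 0, 0, 1, 1, 1, 0, 1, 0, 2, 0]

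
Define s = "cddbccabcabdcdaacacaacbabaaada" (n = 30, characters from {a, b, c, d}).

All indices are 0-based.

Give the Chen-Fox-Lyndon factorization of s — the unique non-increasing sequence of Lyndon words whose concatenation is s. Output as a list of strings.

["cdd", "bcc", "abcabdcd", "aacacaacbab", "aaad", "a"]

emit factor 1: 'cdd' (i=0, period=3)
emit factor 2: 'bcc' (i=3, period=3)
emit factor 3: 'abcabdcd' (i=6, period=8)
emit factor 4: 'aacacaacbab' (i=14, period=11)
emit factor 5: 'aaad' (i=25, period=4)
emit factor 6: 'a' (i=29, period=1)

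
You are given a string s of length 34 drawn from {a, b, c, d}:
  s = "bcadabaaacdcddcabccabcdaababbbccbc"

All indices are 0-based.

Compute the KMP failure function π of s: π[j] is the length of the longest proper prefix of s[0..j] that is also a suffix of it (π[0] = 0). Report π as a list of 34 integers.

[0, 0, 0, 0, 0, 1, 0, 0, 0, 0, 0, 0, 0, 0, 0, 0, 1, 2, 0, 0, 1, 2, 0, 0, 0, 1, 0, 1, 1, 1, 2, 0, 1, 2]

π[0] = 0
j=1 s[j]='c': π[1]=0 (border '')
j=2 s[j]='a': π[2]=0 (border '')
j=3 s[j]='d': π[3]=0 (border '')
j=4 s[j]='a': π[4]=0 (border '')
j=5 s[j]='b': π[5]=1 (border 'b')
j=6 s[j]='a': k: 1→0; π[6]=0 (border '')
j=7 s[j]='a': π[7]=0 (border '')
j=8 s[j]='a': π[8]=0 (border '')
j=9 s[j]='c': π[9]=0 (border '')
j=10 s[j]='d': π[10]=0 (border '')
j=11 s[j]='c': π[11]=0 (border '')
j=12 s[j]='d': π[12]=0 (border '')
j=13 s[j]='d': π[13]=0 (border '')
j=14 s[j]='c': π[14]=0 (border '')
j=15 s[j]='a': π[15]=0 (border '')
j=16 s[j]='b': π[16]=1 (border 'b')
j=17 s[j]='c': π[17]=2 (border 'bc')
j=18 s[j]='c': k: 2→0; π[18]=0 (border '')
j=19 s[j]='a': π[19]=0 (border '')
j=20 s[j]='b': π[20]=1 (border 'b')
j=21 s[j]='c': π[21]=2 (border 'bc')
j=22 s[j]='d': k: 2→0; π[22]=0 (border '')
j=23 s[j]='a': π[23]=0 (border '')
j=24 s[j]='a': π[24]=0 (border '')
j=25 s[j]='b': π[25]=1 (border 'b')
j=26 s[j]='a': k: 1→0; π[26]=0 (border '')
j=27 s[j]='b': π[27]=1 (border 'b')
j=28 s[j]='b': k: 1→0; π[28]=1 (border 'b')
j=29 s[j]='b': k: 1→0; π[29]=1 (border 'b')
j=30 s[j]='c': π[30]=2 (border 'bc')
j=31 s[j]='c': k: 2→0; π[31]=0 (border '')
j=32 s[j]='b': π[32]=1 (border 'b')
j=33 s[j]='c': π[33]=2 (border 'bc')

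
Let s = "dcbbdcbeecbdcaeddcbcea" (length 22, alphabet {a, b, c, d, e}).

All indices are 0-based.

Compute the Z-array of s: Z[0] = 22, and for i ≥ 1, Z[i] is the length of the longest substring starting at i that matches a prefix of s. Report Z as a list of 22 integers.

[22, 0, 0, 0, 3, 0, 0, 0, 0, 0, 0, 2, 0, 0, 0, 1, 3, 0, 0, 0, 0, 0]

Z[0]=22
i=1: i≥r, start 0; Z[1]=0
i=2: i≥r, start 0; Z[2]=0
i=3: i≥r, start 0; Z[3]=0
i=4: i≥r, start 0; Z[4]=3 extend→box=[4,7)
i=5: min(r-i=2, Z[1]=0)=0; Z[5]=0
i=6: min(r-i=1, Z[2]=0)=0; Z[6]=0
i=7: i≥r, start 0; Z[7]=0
i=8: i≥r, start 0; Z[8]=0
i=9: i≥r, start 0; Z[9]=0
i=10: i≥r, start 0; Z[10]=0
i=11: i≥r, start 0; Z[11]=2 extend→box=[11,13)
i=12: min(r-i=1, Z[1]=0)=0; Z[12]=0
i=13: i≥r, start 0; Z[13]=0
i=14: i≥r, start 0; Z[14]=0
i=15: i≥r, start 0; Z[15]=1 extend→box=[15,16)
i=16: i≥r, start 0; Z[16]=3 extend→box=[16,19)
i=17: min(r-i=2, Z[1]=0)=0; Z[17]=0
i=18: min(r-i=1, Z[2]=0)=0; Z[18]=0
i=19: i≥r, start 0; Z[19]=0
i=20: i≥r, start 0; Z[20]=0
i=21: i≥r, start 0; Z[21]=0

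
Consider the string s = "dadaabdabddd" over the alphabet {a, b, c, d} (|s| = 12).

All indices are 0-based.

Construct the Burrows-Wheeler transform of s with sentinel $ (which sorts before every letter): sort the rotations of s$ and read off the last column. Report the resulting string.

ddaddaadab$db

rank  rotation       last
    0  $dadaabdabddd  d
    1  aabdabddd$dad  d
    2  abdabddd$dada  a
    3  abddd$dadaabd  d
    4  adaabdabddd$d  d
    5  bdabddd$dadaa  a
    6  bddd$dadaabda  a
    7  d$dadaabdabdd  d
    8  daabdabddd$da  a
    9  dabddd$dadaab  b
   10  dadaabdabddd$  $
   11  dd$dadaabdabd  d
   12  ddd$dadaabdab  b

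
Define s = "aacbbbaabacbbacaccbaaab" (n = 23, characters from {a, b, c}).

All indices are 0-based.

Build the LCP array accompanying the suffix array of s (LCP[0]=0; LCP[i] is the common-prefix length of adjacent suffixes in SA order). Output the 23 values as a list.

[0, 2, 3, 2, 1, 2, 1, 2, 4, 2, 0, 1, 3, 2, 3, 1, 3, 2, 0, 1, 2, 3, 1]

rank→(start, suffix):
  0 → (19, 'aaab')
  1 → (20, 'aab')
  2 → (6, 'aabacbbacaccbaaab')
  3 → (0, 'aacbbbaabacbbacaccbaaab')
  4 → (21, 'ab')
  5 → (7, 'abacbbacaccbaaab')
  6 → (13, 'acaccbaaab')
  7 → (9, 'acbbacaccbaaab')
  8 → (1, 'acbbbaabacbbacaccbaaab')
  9 → (15, 'accbaaab')
  10 → (22, 'b')
  11 → (18, 'baaab')
  12 → (5, 'baabacbbacaccbaaab')
  13 → (12, 'bacaccbaaab')
  14 → (8, 'bacbbacaccbaaab')
  15 → (4, 'bbaabacbbacaccbaaab')
  16 → (11, 'bbacaccbaaab')
  17 → (3, 'bbbaabacbbacaccbaaab')
  18 → (14, 'caccbaaab')
  19 → (17, 'cbaaab')
  20 → (10, 'cbbacaccbaaab')
  21 → (2, 'cbbbaabacbbacaccbaaab')
  22 → (16, 'ccbaaab')

SA = [19, 20, 6, 0, 21, 7, 13, 9, 1, 15, 22, 18, 5, 12, 8, 4, 11, 3, 14, 17, 10, 2, 16]
i: (SA[i-1],SA[i]) lcp shared
  1: (19,20) 2 'aa'
  2: (20,6) 3 'aab'
  3: (6,0) 2 'aa'
  4: (0,21) 1 'a'
  5: (21,7) 2 'ab'
  6: (7,13) 1 'a'
  7: (13,9) 2 'ac'
  8: (9,1) 4 'acbb'
  9: (1,15) 2 'ac'
  10: (15,22) 0 ''
  11: (22,18) 1 'b'
  12: (18,5) 3 'baa'
  13: (5,12) 2 'ba'
  14: (12,8) 3 'bac'
  15: (8,4) 1 'b'
  16: (4,11) 3 'bba'
  17: (11,3) 2 'bb'
  18: (3,14) 0 ''
  19: (14,17) 1 'c'
  20: (17,10) 2 'cb'
  21: (10,2) 3 'cbb'
  22: (2,16) 1 'c'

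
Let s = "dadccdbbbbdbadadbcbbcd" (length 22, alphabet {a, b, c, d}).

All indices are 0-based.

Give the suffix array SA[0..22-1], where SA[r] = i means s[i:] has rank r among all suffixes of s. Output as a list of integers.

[12, 14, 1, 11, 6, 7, 18, 8, 16, 19, 9, 17, 3, 20, 4, 21, 13, 0, 10, 5, 15, 2]

rank→(start, suffix):
  0 → (12, 'adadbcbbcd')
  1 → (14, 'adbcbbcd')
  2 → (1, 'adccdbbbbdbadadbcbbcd')
  3 → (11, 'badadbcbbcd')
  4 → (6, 'bbbbdbadadbcbbcd')
  5 → (7, 'bbbdbadadbcbbcd')
  6 → (18, 'bbcd')
  7 → (8, 'bbdbadadbcbbcd')
  8 → (16, 'bcbbcd')
  9 → (19, 'bcd')
  10 → (9, 'bdbadadbcbbcd')
  11 → (17, 'cbbcd')
  12 → (3, 'ccdbbbbdbadadbcbbcd')
  13 → (20, 'cd')
  14 → (4, 'cdbbbbdbadadbcbbcd')
  15 → (21, 'd')
  16 → (13, 'dadbcbbcd')
  17 → (0, 'dadccdbbbbdbadadbcbbcd')
  18 → (10, 'dbadadbcbbcd')
  19 → (5, 'dbbbbdbadadbcbbcd')
  20 → (15, 'dbcbbcd')
  21 → (2, 'dccdbbbbdbadadbcbbcd')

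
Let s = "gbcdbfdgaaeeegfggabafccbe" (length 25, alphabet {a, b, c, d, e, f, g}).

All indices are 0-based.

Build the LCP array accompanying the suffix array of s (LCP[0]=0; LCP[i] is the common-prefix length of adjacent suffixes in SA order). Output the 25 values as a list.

[0, 1, 1, 1, 0, 1, 1, 1, 0, 1, 1, 0, 1, 0, 1, 2, 1, 0, 1, 1, 0, 2, 1, 1, 1]

rank | idx | suffix
   0 |   8 | aaeeegfggabafccbe
   1 |  17 | abafccbe
   2 |   9 | aeeegfggabafccbe
   3 |  19 | afccbe
   4 |  18 | bafccbe
   5 |   1 | bcdbfdgaaeeegfggabafccbe
   6 |  23 | be
   7 |   4 | bfdgaaeeegfggabafccbe
   8 |  22 | cbe
   9 |  21 | ccbe
  10 |   2 | cdbfdgaaeeegfggabafccbe
  11 |   3 | dbfdgaaeeegfggabafccbe
  12 |   6 | dgaaeeegfggabafccbe
  13 |  24 | e
  14 |  10 | eeegfggabafccbe
  15 |  11 | eegfggabafccbe
  16 |  12 | egfggabafccbe
  17 |  20 | fccbe
  18 |   5 | fdgaaeeegfggabafccbe
  19 |  14 | fggabafccbe
  20 |   7 | gaaeeegfggabafccbe
  21 |  16 | gabafccbe
  22 |   0 | gbcdbfdgaaeeegfggabafccbe
  23 |  13 | gfggabafccbe
  24 |  15 | ggabafccbe

SA = [8, 17, 9, 19, 18, 1, 23, 4, 22, 21, 2, 3, 6, 24, 10, 11, 12, 20, 5, 14, 7, 16, 0, 13, 15]
[i] adj suffixes → lcp
  [1] 8/17 → 1 ('a')
  [2] 17/9 → 1 ('a')
  [3] 9/19 → 1 ('a')
  [4] 19/18 → 0 ('')
  [5] 18/1 → 1 ('b')
  [6] 1/23 → 1 ('b')
  [7] 23/4 → 1 ('b')
  [8] 4/22 → 0 ('')
  [9] 22/21 → 1 ('c')
  [10] 21/2 → 1 ('c')
  [11] 2/3 → 0 ('')
  [12] 3/6 → 1 ('d')
  [13] 6/24 → 0 ('')
  [14] 24/10 → 1 ('e')
  [15] 10/11 → 2 ('ee')
  [16] 11/12 → 1 ('e')
  [17] 12/20 → 0 ('')
  [18] 20/5 → 1 ('f')
  [19] 5/14 → 1 ('f')
  [20] 14/7 → 0 ('')
  [21] 7/16 → 2 ('ga')
  [22] 16/0 → 1 ('g')
  [23] 0/13 → 1 ('g')
  [24] 13/15 → 1 ('g')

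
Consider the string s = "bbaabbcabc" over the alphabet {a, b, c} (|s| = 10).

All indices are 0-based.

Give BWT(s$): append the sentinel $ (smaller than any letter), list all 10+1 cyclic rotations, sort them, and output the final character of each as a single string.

rank  rotation     last
    0  $bbaabbcabc  c
    1  aabbcabc$bb  b
    2  abbcabc$bba  a
    3  abc$bbaabbc  c
    4  baabbcabc$b  b
    5  bbaabbcabc$  $
    6  bbcabc$bbaa  a
    7  bc$bbaabbca  a
    8  bcabc$bbaab  b
    9  c$bbaabbcab  b
   10  cabc$bbaabb  b

cbacb$aabbb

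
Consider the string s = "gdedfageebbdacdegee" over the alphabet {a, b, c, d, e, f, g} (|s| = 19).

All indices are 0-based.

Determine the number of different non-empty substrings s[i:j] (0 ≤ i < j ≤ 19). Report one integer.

174

rank | idx | suffix
   0 |  12 | acdegee
   1 |   5 | ageebbdacdegee
   2 |   9 | bbdacdegee
   3 |  10 | bdacdegee
   4 |  13 | cdegee
   5 |  11 | dacdegee
   6 |   1 | dedfageebbdacdegee
   7 |  14 | degee
   8 |   3 | dfageebbdacdegee
   9 |  18 | e
  10 |   8 | ebbdacdegee
  11 |   2 | edfageebbdacdegee
  12 |  17 | ee
  13 |   7 | eebbdacdegee
  14 |  15 | egee
  15 |   4 | fageebbdacdegee
  16 |   0 | gdedfageebbdacdegee
  17 |  16 | gee
  18 |   6 | geebbdacdegee

SA = [12, 5, 9, 10, 13, 11, 1, 14, 3, 18, 8, 2, 17, 7, 15, 4, 0, 16, 6]
[i] adj suffixes → lcp
  [1] 12/5 → 1 ('a')
  [2] 5/9 → 0 ('')
  [3] 9/10 → 1 ('b')
  [4] 10/13 → 0 ('')
  [5] 13/11 → 0 ('')
  [6] 11/1 → 1 ('d')
  [7] 1/14 → 2 ('de')
  [8] 14/3 → 1 ('d')
  [9] 3/18 → 0 ('')
  [10] 18/8 → 1 ('e')
  [11] 8/2 → 1 ('e')
  [12] 2/17 → 1 ('e')
  [13] 17/7 → 2 ('ee')
  [14] 7/15 → 1 ('e')
  [15] 15/4 → 0 ('')
  [16] 4/0 → 0 ('')
  [17] 0/16 → 1 ('g')
  [18] 16/6 → 3 ('gee')

n(n+1)/2 = 19·20/2 = 190
Σ LCP = 0 + 1 + 0 + 1 + 0 + 0 + 1 + 2 + 1 + 0 + 1 + 1 + 1 + 2 + 1 + 0 + 0 + 1 + 3 = 16
distinct = 190 − 16 = 174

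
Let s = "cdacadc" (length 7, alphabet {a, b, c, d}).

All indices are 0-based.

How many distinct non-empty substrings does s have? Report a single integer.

24

rank | idx | suffix
   0 |   2 | acadc
   1 |   4 | adc
   2 |   6 | c
   3 |   3 | cadc
   4 |   0 | cdacadc
   5 |   1 | dacadc
   6 |   5 | dc

SA = [2, 4, 6, 3, 0, 1, 5]
rank  pair      lcp
   1  s[2:],s[4:]  1  'a'
   2  s[4:],s[6:]  0  ''
   3  s[6:],s[3:]  1  'c'
   4  s[3:],s[0:]  1  'c'
   5  s[0:],s[1:]  0  ''
   6  s[1:],s[5:]  1  'd'

n(n+1)/2 = 7·8/2 = 28
Σ LCP = 0 + 1 + 0 + 1 + 1 + 0 + 1 = 4
distinct = 28 − 4 = 24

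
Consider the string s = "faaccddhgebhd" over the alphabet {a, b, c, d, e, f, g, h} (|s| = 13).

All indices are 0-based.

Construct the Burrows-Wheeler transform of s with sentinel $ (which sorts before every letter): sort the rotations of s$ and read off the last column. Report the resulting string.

dfaeachcdg$hbd

rank  rotation        last
    0  $faaccddhgebhd  d
    1  aaccddhgebhd$f  f
    2  accddhgebhd$fa  a
    3  bhd$faaccddhge  e
    4  ccddhgebhd$faa  a
    5  cddhgebhd$faac  c
    6  d$faaccddhgebh  h
    7  ddhgebhd$faacc  c
    8  dhgebhd$faaccd  d
    9  ebhd$faaccddhg  g
   10  faaccddhgebhd$  $
   11  gebhd$faaccddh  h
   12  hd$faaccddhgeb  b
   13  hgebhd$faaccdd  d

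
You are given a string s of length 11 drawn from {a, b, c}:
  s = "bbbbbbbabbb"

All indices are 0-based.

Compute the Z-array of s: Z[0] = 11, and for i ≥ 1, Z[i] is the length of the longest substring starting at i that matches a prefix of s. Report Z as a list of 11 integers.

[11, 6, 5, 4, 3, 2, 1, 0, 3, 2, 1]

Z[0]=11
i=1: outside box; Z[1]=6 scan→box=[1,7)
i=2: min(r-i=5, Z[1]=6)=5; Z[2]=5
i=3: min(r-i=4, Z[2]=5)=4; Z[3]=4
i=4: min(r-i=3, Z[3]=4)=3; Z[4]=3
i=5: min(r-i=2, Z[4]=3)=2; Z[5]=2
i=6: min(r-i=1, Z[5]=2)=1; Z[6]=1
i=7: outside box; Z[7]=0
i=8: outside box; Z[8]=3 scan→box=[8,11)
i=9: min(r-i=2, Z[1]=6)=2; Z[9]=2
i=10: min(r-i=1, Z[2]=5)=1; Z[10]=1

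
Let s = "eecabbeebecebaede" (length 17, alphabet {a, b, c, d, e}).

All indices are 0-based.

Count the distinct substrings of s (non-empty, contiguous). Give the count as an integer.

137

rank | idx | suffix
   0 |   3 | abbeebecebaede
   1 |  13 | aede
   2 |  12 | baede
   3 |   4 | bbeebecebaede
   4 |   8 | becebaede
   5 |   5 | beebecebaede
   6 |   2 | cabbeebecebaede
   7 |  10 | cebaede
   8 |  15 | de
   9 |  16 | e
  10 |  11 | ebaede
  11 |   7 | ebecebaede
  12 |   1 | ecabbeebecebaede
  13 |   9 | ecebaede
  14 |  14 | ede
  15 |   6 | eebecebaede
  16 |   0 | eecabbeebecebaede

SA = [3, 13, 12, 4, 8, 5, 2, 10, 15, 16, 11, 7, 1, 9, 14, 6, 0]
i: (SA[i-1],SA[i]) lcp shared
  1: (3,13) 1 'a'
  2: (13,12) 0 ''
  3: (12,4) 1 'b'
  4: (4,8) 1 'b'
  5: (8,5) 2 'be'
  6: (5,2) 0 ''
  7: (2,10) 1 'c'
  8: (10,15) 0 ''
  9: (15,16) 0 ''
  10: (16,11) 1 'e'
  11: (11,7) 2 'eb'
  12: (7,1) 1 'e'
  13: (1,9) 2 'ec'
  14: (9,14) 1 'e'
  15: (14,6) 1 'e'
  16: (6,0) 2 'ee'

n(n+1)/2 = 17·18/2 = 153
Σ LCP = 0 + 1 + 0 + 1 + 1 + 2 + 0 + 1 + 0 + 0 + 1 + 2 + 1 + 2 + 1 + 1 + 2 = 16
distinct = 153 − 16 = 137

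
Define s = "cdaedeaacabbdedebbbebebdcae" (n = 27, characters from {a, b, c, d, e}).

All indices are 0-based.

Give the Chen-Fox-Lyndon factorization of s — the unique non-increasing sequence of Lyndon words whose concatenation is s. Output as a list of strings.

["cd", "aede", "aacabbdedebbbebebdcae"]

emit factor 1: 'cd' (i=0, period=2)
emit factor 2: 'aede' (i=2, period=4)
emit factor 3: 'aacabbdedebbbebebdcae' (i=6, period=21)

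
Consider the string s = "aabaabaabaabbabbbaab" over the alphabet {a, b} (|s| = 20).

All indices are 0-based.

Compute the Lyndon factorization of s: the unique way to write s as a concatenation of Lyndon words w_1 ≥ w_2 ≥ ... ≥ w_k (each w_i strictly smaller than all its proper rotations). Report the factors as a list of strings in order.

["aabaabaabaabbabbb", "aab"]

emit factor 1: 'aabaabaabaabbabbb' (i=0, period=17)
emit factor 2: 'aab' (i=17, period=3)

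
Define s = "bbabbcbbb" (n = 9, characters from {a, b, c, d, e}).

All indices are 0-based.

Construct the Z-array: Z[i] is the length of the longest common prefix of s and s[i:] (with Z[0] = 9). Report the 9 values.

Z[0]=9
i=1: i≥r, start 0; Z[1]=1 extend→box=[1,2)
i=2: i≥r, start 0; Z[2]=0
i=3: i≥r, start 0; Z[3]=2 extend→box=[3,5)
i=4: min(r-i=1, Z[1]=1)=1; Z[4]=1
i=5: i≥r, start 0; Z[5]=0
i=6: i≥r, start 0; Z[6]=2 extend→box=[6,8)
i=7: min(r-i=1, Z[1]=1)=1; Z[7]=2 extend→box=[7,9)
i=8: min(r-i=1, Z[1]=1)=1; Z[8]=1

[9, 1, 0, 2, 1, 0, 2, 2, 1]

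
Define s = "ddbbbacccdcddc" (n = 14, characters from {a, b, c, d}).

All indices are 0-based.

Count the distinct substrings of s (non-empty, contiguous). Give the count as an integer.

sorted suffixes:
  #0 SA[0]=5  'acccdcddc'
  #1 SA[1]=4  'bacccdcddc'
  #2 SA[2]=3  'bbacccdcddc'
  #3 SA[3]=2  'bbbacccdcddc'
  #4 SA[4]=13  'c'
  #5 SA[5]=6  'cccdcddc'
  #6 SA[6]=7  'ccdcddc'
  #7 SA[7]=8  'cdcddc'
  #8 SA[8]=10  'cddc'
  #9 SA[9]=1  'dbbbacccdcddc'
  #10 SA[10]=12  'dc'
  #11 SA[11]=9  'dcddc'
  #12 SA[12]=0  'ddbbbacccdcddc'
  #13 SA[13]=11  'ddc'

SA = [5, 4, 3, 2, 13, 6, 7, 8, 10, 1, 12, 9, 0, 11]
[i] adj suffixes → lcp
  [1] 5/4 → 0 ('')
  [2] 4/3 → 1 ('b')
  [3] 3/2 → 2 ('bb')
  [4] 2/13 → 0 ('')
  [5] 13/6 → 1 ('c')
  [6] 6/7 → 2 ('cc')
  [7] 7/8 → 1 ('c')
  [8] 8/10 → 2 ('cd')
  [9] 10/1 → 0 ('')
  [10] 1/12 → 1 ('d')
  [11] 12/9 → 2 ('dc')
  [12] 9/0 → 1 ('d')
  [13] 0/11 → 2 ('dd')

n(n+1)/2 = 14·15/2 = 105
Σ LCP = 0 + 0 + 1 + 2 + 0 + 1 + 2 + 1 + 2 + 0 + 1 + 2 + 1 + 2 = 15
distinct = 105 − 15 = 90

90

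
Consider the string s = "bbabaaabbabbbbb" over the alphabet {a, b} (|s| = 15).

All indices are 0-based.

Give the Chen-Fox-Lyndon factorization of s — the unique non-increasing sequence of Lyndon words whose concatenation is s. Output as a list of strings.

["b", "b", "ab", "aaabbabbbbb"]

emit factor 1: 'b' (i=0, period=1)
emit factor 2: 'b' (i=1, period=1)
emit factor 3: 'ab' (i=2, period=2)
emit factor 4: 'aaabbabbbbb' (i=4, period=11)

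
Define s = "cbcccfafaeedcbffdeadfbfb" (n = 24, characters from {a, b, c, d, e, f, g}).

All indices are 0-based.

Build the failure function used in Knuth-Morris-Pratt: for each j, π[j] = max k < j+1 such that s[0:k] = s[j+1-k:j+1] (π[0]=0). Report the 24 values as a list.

[0, 0, 1, 1, 1, 0, 0, 0, 0, 0, 0, 0, 1, 2, 0, 0, 0, 0, 0, 0, 0, 0, 0, 0]

π[0] = 0
j=1 s[j]='b': π[1]=0 (border '')
j=2 s[j]='c': π[2]=1 (border 'c')
j=3 s[j]='c': k: 1→0; π[3]=1 (border 'c')
j=4 s[j]='c': k: 1→0; π[4]=1 (border 'c')
j=5 s[j]='f': k: 1→0; π[5]=0 (border '')
j=6 s[j]='a': π[6]=0 (border '')
j=7 s[j]='f': π[7]=0 (border '')
j=8 s[j]='a': π[8]=0 (border '')
j=9 s[j]='e': π[9]=0 (border '')
j=10 s[j]='e': π[10]=0 (border '')
j=11 s[j]='d': π[11]=0 (border '')
j=12 s[j]='c': π[12]=1 (border 'c')
j=13 s[j]='b': π[13]=2 (border 'cb')
j=14 s[j]='f': k: 2→0; π[14]=0 (border '')
j=15 s[j]='f': π[15]=0 (border '')
j=16 s[j]='d': π[16]=0 (border '')
j=17 s[j]='e': π[17]=0 (border '')
j=18 s[j]='a': π[18]=0 (border '')
j=19 s[j]='d': π[19]=0 (border '')
j=20 s[j]='f': π[20]=0 (border '')
j=21 s[j]='b': π[21]=0 (border '')
j=22 s[j]='f': π[22]=0 (border '')
j=23 s[j]='b': π[23]=0 (border '')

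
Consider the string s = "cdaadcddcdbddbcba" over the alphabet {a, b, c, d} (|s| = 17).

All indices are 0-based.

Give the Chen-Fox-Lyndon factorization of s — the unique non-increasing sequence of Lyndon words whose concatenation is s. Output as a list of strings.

["cd", "aadcddcdbddbcb", "a"]

emit factor 1: 'cd' (i=0, period=2)
emit factor 2: 'aadcddcdbddbcb' (i=2, period=14)
emit factor 3: 'a' (i=16, period=1)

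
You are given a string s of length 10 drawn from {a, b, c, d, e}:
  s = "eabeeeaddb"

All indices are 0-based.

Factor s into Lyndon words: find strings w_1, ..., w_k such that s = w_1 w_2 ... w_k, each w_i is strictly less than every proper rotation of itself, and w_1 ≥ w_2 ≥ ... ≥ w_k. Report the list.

["e", "abeeeaddb"]

emit factor 1: 'e' (i=0, period=1)
emit factor 2: 'abeeeaddb' (i=1, period=9)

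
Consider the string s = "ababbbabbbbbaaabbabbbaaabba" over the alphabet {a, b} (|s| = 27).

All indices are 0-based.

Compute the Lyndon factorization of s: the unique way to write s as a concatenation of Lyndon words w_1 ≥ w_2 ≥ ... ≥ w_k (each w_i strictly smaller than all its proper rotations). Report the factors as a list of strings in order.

emit factor 1: 'ababbbabbbbb' (i=0, period=12)
emit factor 2: 'aaabbabbb' (i=12, period=9)
emit factor 3: 'aaabb' (i=21, period=5)
emit factor 4: 'a' (i=26, period=1)

["ababbbabbbbb", "aaabbabbb", "aaabb", "a"]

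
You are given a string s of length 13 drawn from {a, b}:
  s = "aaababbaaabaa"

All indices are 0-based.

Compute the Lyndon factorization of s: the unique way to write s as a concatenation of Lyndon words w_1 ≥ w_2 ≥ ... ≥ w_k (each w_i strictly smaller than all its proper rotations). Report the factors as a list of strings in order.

["aaababb", "aaab", "a", "a"]

emit factor 1: 'aaababb' (i=0, period=7)
emit factor 2: 'aaab' (i=7, period=4)
emit factor 3: 'a' (i=11, period=1)
emit factor 4: 'a' (i=12, period=1)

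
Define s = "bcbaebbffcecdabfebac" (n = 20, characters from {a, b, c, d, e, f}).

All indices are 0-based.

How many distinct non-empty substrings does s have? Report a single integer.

rank→(start, suffix):
  0 → (13, 'abfebac')
  1 → (18, 'ac')
  2 → (3, 'aebbffcecdabfebac')
  3 → (17, 'bac')
  4 → (2, 'baebbffcecdabfebac')
  5 → (5, 'bbffcecdabfebac')
  6 → (0, 'bcbaebbffcecdabfebac')
  7 → (14, 'bfebac')
  8 → (6, 'bffcecdabfebac')
  9 → (19, 'c')
  10 → (1, 'cbaebbffcecdabfebac')
  11 → (11, 'cdabfebac')
  12 → (9, 'cecdabfebac')
  13 → (12, 'dabfebac')
  14 → (16, 'ebac')
  15 → (4, 'ebbffcecdabfebac')
  16 → (10, 'ecdabfebac')
  17 → (8, 'fcecdabfebac')
  18 → (15, 'febac')
  19 → (7, 'ffcecdabfebac')

SA = [13, 18, 3, 17, 2, 5, 0, 14, 6, 19, 1, 11, 9, 12, 16, 4, 10, 8, 15, 7]
i: (SA[i-1],SA[i]) lcp shared
  1: (13,18) 1 'a'
  2: (18,3) 1 'a'
  3: (3,17) 0 ''
  4: (17,2) 2 'ba'
  5: (2,5) 1 'b'
  6: (5,0) 1 'b'
  7: (0,14) 1 'b'
  8: (14,6) 2 'bf'
  9: (6,19) 0 ''
  10: (19,1) 1 'c'
  11: (1,11) 1 'c'
  12: (11,9) 1 'c'
  13: (9,12) 0 ''
  14: (12,16) 0 ''
  15: (16,4) 2 'eb'
  16: (4,10) 1 'e'
  17: (10,8) 0 ''
  18: (8,15) 1 'f'
  19: (15,7) 1 'f'

n(n+1)/2 = 20·21/2 = 210
Σ LCP = 0 + 1 + 1 + 0 + 2 + 1 + 1 + 1 + 2 + 0 + 1 + 1 + 1 + 0 + 0 + 2 + 1 + 0 + 1 + 1 = 17
distinct = 210 − 17 = 193

193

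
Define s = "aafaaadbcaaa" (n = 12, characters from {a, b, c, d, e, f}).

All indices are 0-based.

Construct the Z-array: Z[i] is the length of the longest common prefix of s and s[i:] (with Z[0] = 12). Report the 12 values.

Z[0]=12
i=1: outside box; Z[1]=1 extend→box=[1,2)
i=2: outside box; Z[2]=0
i=3: outside box; Z[3]=2 extend→box=[3,5)
i=4: min(r-i=1, Z[1]=1)=1; Z[4]=2 extend→box=[4,6)
i=5: min(r-i=1, Z[1]=1)=1; Z[5]=1
i=6: outside box; Z[6]=0
i=7: outside box; Z[7]=0
i=8: outside box; Z[8]=0
i=9: outside box; Z[9]=2 extend→box=[9,11)
i=10: min(r-i=1, Z[1]=1)=1; Z[10]=2 extend→box=[10,12)
i=11: min(r-i=1, Z[1]=1)=1; Z[11]=1

[12, 1, 0, 2, 2, 1, 0, 0, 0, 2, 2, 1]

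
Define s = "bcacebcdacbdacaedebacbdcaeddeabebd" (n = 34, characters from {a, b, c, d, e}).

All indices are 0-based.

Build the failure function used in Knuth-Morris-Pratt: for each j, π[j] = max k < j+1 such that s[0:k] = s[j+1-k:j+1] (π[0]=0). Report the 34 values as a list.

π[0] = 0
j=1 s[j]='c': π[1]=0 (border '')
j=2 s[j]='a': π[2]=0 (border '')
j=3 s[j]='c': π[3]=0 (border '')
j=4 s[j]='e': π[4]=0 (border '')
j=5 s[j]='b': π[5]=1 (border 'b')
j=6 s[j]='c': π[6]=2 (border 'bc')
j=7 s[j]='d': k: 2→0; π[7]=0 (border '')
j=8 s[j]='a': π[8]=0 (border '')
j=9 s[j]='c': π[9]=0 (border '')
j=10 s[j]='b': π[10]=1 (border 'b')
j=11 s[j]='d': k: 1→0; π[11]=0 (border '')
j=12 s[j]='a': π[12]=0 (border '')
j=13 s[j]='c': π[13]=0 (border '')
j=14 s[j]='a': π[14]=0 (border '')
j=15 s[j]='e': π[15]=0 (border '')
j=16 s[j]='d': π[16]=0 (border '')
j=17 s[j]='e': π[17]=0 (border '')
j=18 s[j]='b': π[18]=1 (border 'b')
j=19 s[j]='a': k: 1→0; π[19]=0 (border '')
j=20 s[j]='c': π[20]=0 (border '')
j=21 s[j]='b': π[21]=1 (border 'b')
j=22 s[j]='d': k: 1→0; π[22]=0 (border '')
j=23 s[j]='c': π[23]=0 (border '')
j=24 s[j]='a': π[24]=0 (border '')
j=25 s[j]='e': π[25]=0 (border '')
j=26 s[j]='d': π[26]=0 (border '')
j=27 s[j]='d': π[27]=0 (border '')
j=28 s[j]='e': π[28]=0 (border '')
j=29 s[j]='a': π[29]=0 (border '')
j=30 s[j]='b': π[30]=1 (border 'b')
j=31 s[j]='e': k: 1→0; π[31]=0 (border '')
j=32 s[j]='b': π[32]=1 (border 'b')
j=33 s[j]='d': k: 1→0; π[33]=0 (border '')

[0, 0, 0, 0, 0, 1, 2, 0, 0, 0, 1, 0, 0, 0, 0, 0, 0, 0, 1, 0, 0, 1, 0, 0, 0, 0, 0, 0, 0, 0, 1, 0, 1, 0]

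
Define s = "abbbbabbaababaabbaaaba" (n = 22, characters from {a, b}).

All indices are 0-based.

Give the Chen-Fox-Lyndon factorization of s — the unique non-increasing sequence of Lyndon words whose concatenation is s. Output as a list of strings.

emit factor 1: 'abbbb' (i=0, period=5)
emit factor 2: 'abb' (i=5, period=3)
emit factor 3: 'aababaabb' (i=8, period=9)
emit factor 4: 'aaab' (i=17, period=4)
emit factor 5: 'a' (i=21, period=1)

["abbbb", "abb", "aababaabb", "aaab", "a"]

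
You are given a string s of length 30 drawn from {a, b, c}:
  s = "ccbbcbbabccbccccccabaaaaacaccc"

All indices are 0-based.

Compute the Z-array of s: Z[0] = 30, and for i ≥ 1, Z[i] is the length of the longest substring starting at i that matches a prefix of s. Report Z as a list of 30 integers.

Z[0]=30
i=1: fresh scan; Z[1]=1 extend→box=[1,2)
i=2: fresh scan; Z[2]=0
i=3: fresh scan; Z[3]=0
i=4: fresh scan; Z[4]=1 extend→box=[4,5)
i=5: fresh scan; Z[5]=0
i=6: fresh scan; Z[6]=0
i=7: fresh scan; Z[7]=0
i=8: fresh scan; Z[8]=0
i=9: fresh scan; Z[9]=3 extend→box=[9,12)
i=10: min(r-i=2, Z[1]=1)=1; Z[10]=1
i=11: min(r-i=1, Z[2]=0)=0; Z[11]=0
i=12: fresh scan; Z[12]=2 extend→box=[12,14)
i=13: min(r-i=1, Z[1]=1)=1; Z[13]=2 extend→box=[13,15)
i=14: min(r-i=1, Z[1]=1)=1; Z[14]=2 extend→box=[14,16)
i=15: min(r-i=1, Z[1]=1)=1; Z[15]=2 extend→box=[15,17)
i=16: min(r-i=1, Z[1]=1)=1; Z[16]=2 extend→box=[16,18)
i=17: min(r-i=1, Z[1]=1)=1; Z[17]=1
i=18: fresh scan; Z[18]=0
i=19: fresh scan; Z[19]=0
i=20: fresh scan; Z[20]=0
i=21: fresh scan; Z[21]=0
i=22: fresh scan; Z[22]=0
i=23: fresh scan; Z[23]=0
i=24: fresh scan; Z[24]=0
i=25: fresh scan; Z[25]=1 extend→box=[25,26)
i=26: fresh scan; Z[26]=0
i=27: fresh scan; Z[27]=2 extend→box=[27,29)
i=28: min(r-i=1, Z[1]=1)=1; Z[28]=2 extend→box=[28,30)
i=29: min(r-i=1, Z[1]=1)=1; Z[29]=1

[30, 1, 0, 0, 1, 0, 0, 0, 0, 3, 1, 0, 2, 2, 2, 2, 2, 1, 0, 0, 0, 0, 0, 0, 0, 1, 0, 2, 2, 1]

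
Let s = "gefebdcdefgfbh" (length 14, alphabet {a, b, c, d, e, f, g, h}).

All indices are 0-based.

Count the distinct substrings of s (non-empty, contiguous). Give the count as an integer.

97

sorted suffixes:
  #0 SA[0]=4  'bdcdefgfbh'
  #1 SA[1]=12  'bh'
  #2 SA[2]=6  'cdefgfbh'
  #3 SA[3]=5  'dcdefgfbh'
  #4 SA[4]=7  'defgfbh'
  #5 SA[5]=3  'ebdcdefgfbh'
  #6 SA[6]=1  'efebdcdefgfbh'
  #7 SA[7]=8  'efgfbh'
  #8 SA[8]=11  'fbh'
  #9 SA[9]=2  'febdcdefgfbh'
  #10 SA[10]=9  'fgfbh'
  #11 SA[11]=0  'gefebdcdefgfbh'
  #12 SA[12]=10  'gfbh'
  #13 SA[13]=13  'h'

SA = [4, 12, 6, 5, 7, 3, 1, 8, 11, 2, 9, 0, 10, 13]
[i] adj suffixes → lcp
  [1] 4/12 → 1 ('b')
  [2] 12/6 → 0 ('')
  [3] 6/5 → 0 ('')
  [4] 5/7 → 1 ('d')
  [5] 7/3 → 0 ('')
  [6] 3/1 → 1 ('e')
  [7] 1/8 → 2 ('ef')
  [8] 8/11 → 0 ('')
  [9] 11/2 → 1 ('f')
  [10] 2/9 → 1 ('f')
  [11] 9/0 → 0 ('')
  [12] 0/10 → 1 ('g')
  [13] 10/13 → 0 ('')

n(n+1)/2 = 14·15/2 = 105
Σ LCP = 0 + 1 + 0 + 0 + 1 + 0 + 1 + 2 + 0 + 1 + 1 + 0 + 1 + 0 = 8
distinct = 105 − 8 = 97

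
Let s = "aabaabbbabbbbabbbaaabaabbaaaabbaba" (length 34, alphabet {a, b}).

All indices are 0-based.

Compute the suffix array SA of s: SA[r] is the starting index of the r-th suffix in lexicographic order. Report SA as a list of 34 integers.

[33, 25, 17, 26, 18, 0, 21, 27, 3, 31, 19, 1, 22, 28, 13, 4, 8, 32, 24, 16, 20, 2, 30, 12, 7, 23, 15, 29, 11, 6, 14, 10, 5, 9]

sorted suffixes:
  #0 SA[0]=33  'a'
  #1 SA[1]=25  'aaaabbaba'
  #2 SA[2]=17  'aaabaabbaaaabbaba'
  #3 SA[3]=26  'aaabbaba'
  #4 SA[4]=18  'aabaabbaaaabbaba'
  #5 SA[5]=0  'aabaabbbabbbbabbbaaabaabbaaaabbaba'
  #6 SA[6]=21  'aabbaaaabbaba'
  #7 SA[7]=27  'aabbaba'
  #8 SA[8]=3  'aabbbabbbbabbbaaabaabbaaaabbaba'
  #9 SA[9]=31  'aba'
  #10 SA[10]=19  'abaabbaaaabbaba'
  #11 SA[11]=1  'abaabbbabbbbabbbaaabaabbaaaabbaba'
  #12 SA[12]=22  'abbaaaabbaba'
  #13 SA[13]=28  'abbaba'
  #14 SA[14]=13  'abbbaaabaabbaaaabbaba'
  #15 SA[15]=4  'abbbabbbbabbbaaabaabbaaaabbaba'
  #16 SA[16]=8  'abbbbabbbaaabaabbaaaabbaba'
  #17 SA[17]=32  'ba'
  #18 SA[18]=24  'baaaabbaba'
  #19 SA[19]=16  'baaabaabbaaaabbaba'
  #20 SA[20]=20  'baabbaaaabbaba'
  #21 SA[21]=2  'baabbbabbbbabbbaaabaabbaaaabbaba'
  #22 SA[22]=30  'baba'
  #23 SA[23]=12  'babbbaaabaabbaaaabbaba'
  #24 SA[24]=7  'babbbbabbbaaabaabbaaaabbaba'
  #25 SA[25]=23  'bbaaaabbaba'
  #26 SA[26]=15  'bbaaabaabbaaaabbaba'
  #27 SA[27]=29  'bbaba'
  #28 SA[28]=11  'bbabbbaaabaabbaaaabbaba'
  #29 SA[29]=6  'bbabbbbabbbaaabaabbaaaabbaba'
  #30 SA[30]=14  'bbbaaabaabbaaaabbaba'
  #31 SA[31]=10  'bbbabbbaaabaabbaaaabbaba'
  #32 SA[32]=5  'bbbabbbbabbbaaabaabbaaaabbaba'
  #33 SA[33]=9  'bbbbabbbaaabaabbaaaabbaba'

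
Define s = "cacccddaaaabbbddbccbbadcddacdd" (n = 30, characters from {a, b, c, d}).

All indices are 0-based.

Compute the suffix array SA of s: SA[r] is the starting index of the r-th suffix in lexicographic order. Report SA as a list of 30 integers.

[7, 8, 9, 10, 1, 26, 21, 20, 19, 11, 12, 16, 13, 0, 18, 17, 2, 3, 27, 4, 23, 29, 6, 25, 15, 22, 28, 5, 24, 14]

sorted suffixes:
  #0 SA[0]=7  'aaaabbbddbccbbadcddacdd'
  #1 SA[1]=8  'aaabbbddbccbbadcddacdd'
  #2 SA[2]=9  'aabbbddbccbbadcddacdd'
  #3 SA[3]=10  'abbbddbccbbadcddacdd'
  #4 SA[4]=1  'acccddaaaabbbddbccbbadcddacdd'
  #5 SA[5]=26  'acdd'
  #6 SA[6]=21  'adcddacdd'
  #7 SA[7]=20  'badcddacdd'
  #8 SA[8]=19  'bbadcddacdd'
  #9 SA[9]=11  'bbbddbccbbadcddacdd'
  #10 SA[10]=12  'bbddbccbbadcddacdd'
  #11 SA[11]=16  'bccbbadcddacdd'
  #12 SA[12]=13  'bddbccbbadcddacdd'
  #13 SA[13]=0  'cacccddaaaabbbddbccbbadcddacdd'
  #14 SA[14]=18  'cbbadcddacdd'
  #15 SA[15]=17  'ccbbadcddacdd'
  #16 SA[16]=2  'cccddaaaabbbddbccbbadcddacdd'
  #17 SA[17]=3  'ccddaaaabbbddbccbbadcddacdd'
  #18 SA[18]=27  'cdd'
  #19 SA[19]=4  'cddaaaabbbddbccbbadcddacdd'
  #20 SA[20]=23  'cddacdd'
  #21 SA[21]=29  'd'
  #22 SA[22]=6  'daaaabbbddbccbbadcddacdd'
  #23 SA[23]=25  'dacdd'
  #24 SA[24]=15  'dbccbbadcddacdd'
  #25 SA[25]=22  'dcddacdd'
  #26 SA[26]=28  'dd'
  #27 SA[27]=5  'ddaaaabbbddbccbbadcddacdd'
  #28 SA[28]=24  'ddacdd'
  #29 SA[29]=14  'ddbccbbadcddacdd'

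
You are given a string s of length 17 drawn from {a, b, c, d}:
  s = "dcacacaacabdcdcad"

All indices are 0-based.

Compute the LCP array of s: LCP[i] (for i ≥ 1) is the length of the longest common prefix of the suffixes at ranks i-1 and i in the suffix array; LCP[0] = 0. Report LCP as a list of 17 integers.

[0, 1, 1, 3, 3, 1, 0, 0, 2, 2, 4, 2, 1, 0, 1, 3, 2]

rank→(start, suffix):
  0 → (6, 'aacabdcdcad')
  1 → (9, 'abdcdcad')
  2 → (4, 'acaacabdcdcad')
  3 → (7, 'acabdcdcad')
  4 → (2, 'acacaacabdcdcad')
  5 → (15, 'ad')
  6 → (10, 'bdcdcad')
  7 → (5, 'caacabdcdcad')
  8 → (8, 'cabdcdcad')
  9 → (3, 'cacaacabdcdcad')
  10 → (1, 'cacacaacabdcdcad')
  11 → (14, 'cad')
  12 → (12, 'cdcad')
  13 → (16, 'd')
  14 → (0, 'dcacacaacabdcdcad')
  15 → (13, 'dcad')
  16 → (11, 'dcdcad')

SA = [6, 9, 4, 7, 2, 15, 10, 5, 8, 3, 1, 14, 12, 16, 0, 13, 11]
i: (SA[i-1],SA[i]) lcp shared
  1: (6,9) 1 'a'
  2: (9,4) 1 'a'
  3: (4,7) 3 'aca'
  4: (7,2) 3 'aca'
  5: (2,15) 1 'a'
  6: (15,10) 0 ''
  7: (10,5) 0 ''
  8: (5,8) 2 'ca'
  9: (8,3) 2 'ca'
  10: (3,1) 4 'caca'
  11: (1,14) 2 'ca'
  12: (14,12) 1 'c'
  13: (12,16) 0 ''
  14: (16,0) 1 'd'
  15: (0,13) 3 'dca'
  16: (13,11) 2 'dc'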